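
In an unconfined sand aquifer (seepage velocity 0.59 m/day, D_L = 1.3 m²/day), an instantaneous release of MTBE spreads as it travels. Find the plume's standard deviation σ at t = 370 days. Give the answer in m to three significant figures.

31.0 m

Dispersive spreading gives a Gaussian with σ² = 2Dt; advection only shifts the center.
σ = √(2 × 1.3 × 370) = 31.0 m.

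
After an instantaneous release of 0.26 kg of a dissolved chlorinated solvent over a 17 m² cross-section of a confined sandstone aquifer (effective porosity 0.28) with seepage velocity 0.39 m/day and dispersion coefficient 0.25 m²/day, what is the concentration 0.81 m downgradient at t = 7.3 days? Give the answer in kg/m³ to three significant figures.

For an instantaneous plane source, C(x,t) = M/(n_e·A·√(4πDt)) · exp(−(x−vt)²/(4Dt)), with n_e·A the pore (flow) area.
Plume center vt = 0.39 × 7.3 = 2.847 m, so the well at 0.81 m is 2.037 m upgradient of the peak.
√(4πDt) = 4.789 m, giving peak height M/(n_e·A·√(4πDt)) = 0.26/(0.28 × 17 × 4.789) = 0.01141 kg/m³.
(x−vt)²/(4Dt) = (-2.037)²/(4 × 0.25 × 7.3) = 0.5684; exp(−0.5684) = 0.5664.
C = 0.01141 × 0.5664 = 0.00646 kg/m³.

0.00646 kg/m³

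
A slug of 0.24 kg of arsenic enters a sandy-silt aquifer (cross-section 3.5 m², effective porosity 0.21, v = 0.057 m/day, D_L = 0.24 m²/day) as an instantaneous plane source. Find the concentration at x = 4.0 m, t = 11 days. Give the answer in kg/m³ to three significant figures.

For an instantaneous plane source, C(x,t) = M/(n_e·A·√(4πDt)) · exp(−(x−vt)²/(4Dt)), with n_e·A the pore (flow) area.
Plume center vt = 0.057 × 11 = 0.627 m, so the well at 4.0 m is 3.373 m downgradient of the peak.
√(4πDt) = 5.760 m, giving peak height M/(n_e·A·√(4πDt)) = 0.24/(0.21 × 3.5 × 5.760) = 0.05669 kg/m³.
(x−vt)²/(4Dt) = (3.373)²/(4 × 0.24 × 11) = 1.077; exp(−1.077) = 0.3406.
C = 0.05669 × 0.3406 = 0.0193 kg/m³.

0.0193 kg/m³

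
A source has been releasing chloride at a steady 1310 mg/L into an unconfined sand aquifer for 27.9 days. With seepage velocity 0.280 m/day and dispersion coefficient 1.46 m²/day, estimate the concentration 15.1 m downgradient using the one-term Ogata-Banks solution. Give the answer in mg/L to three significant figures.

275 mg/L

For a continuous step input, C/C₀ ≈ ½·erfc((x−vt)/(2√(Dt))).
vt = 0.280 × 27.9 = 7.812 m and 2√(Dt) = 2√(1.46 × 27.9) = 12.76 m.
Argument (x−vt)/(2√(Dt)) = (15.1 − 7.812)/12.76 = 0.5712; ½·erfc(0.5712) = 0.2096.
C = 1310 × 0.2096 = 275 mg/L.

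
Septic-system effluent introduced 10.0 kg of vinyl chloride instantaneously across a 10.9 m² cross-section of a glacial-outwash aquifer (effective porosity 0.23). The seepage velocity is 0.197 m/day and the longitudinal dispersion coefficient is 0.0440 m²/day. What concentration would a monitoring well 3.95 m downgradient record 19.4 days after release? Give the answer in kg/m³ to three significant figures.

1.21 kg/m³

For an instantaneous plane source, C(x,t) = M/(n_e·A·√(4πDt)) · exp(−(x−vt)²/(4Dt)), with n_e·A the pore (flow) area.
Plume center vt = 0.197 × 19.4 = 3.8218 m, so the well at 3.95 m is 0.1282 m downgradient of the peak.
√(4πDt) = 3.275 m, giving peak height M/(n_e·A·√(4πDt)) = 10.0/(0.23 × 10.9 × 3.275) = 1.218 kg/m³.
(x−vt)²/(4Dt) = (0.1282)²/(4 × 0.0440 × 19.4) = 0.004814; exp(−0.004814) = 0.9952.
C = 1.218 × 0.9952 = 1.21 kg/m³.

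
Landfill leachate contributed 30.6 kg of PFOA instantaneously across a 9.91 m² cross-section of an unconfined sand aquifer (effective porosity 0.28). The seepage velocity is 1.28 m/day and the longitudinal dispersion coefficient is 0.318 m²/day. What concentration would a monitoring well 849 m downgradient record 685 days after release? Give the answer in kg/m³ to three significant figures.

0.0868 kg/m³

For an instantaneous plane source, C(x,t) = M/(n_e·A·√(4πDt)) · exp(−(x−vt)²/(4Dt)), with n_e·A the pore (flow) area.
Plume center vt = 1.28 × 685 = 876.8 m, so the well at 849 m is 27.8 m upgradient of the peak.
√(4πDt) = 52.32 m, giving peak height M/(n_e·A·√(4πDt)) = 30.6/(0.28 × 9.91 × 52.32) = 0.2108 kg/m³.
(x−vt)²/(4Dt) = (-27.8)²/(4 × 0.318 × 685) = 0.8870; exp(−0.8870) = 0.4119.
C = 0.2108 × 0.4119 = 0.0868 kg/m³.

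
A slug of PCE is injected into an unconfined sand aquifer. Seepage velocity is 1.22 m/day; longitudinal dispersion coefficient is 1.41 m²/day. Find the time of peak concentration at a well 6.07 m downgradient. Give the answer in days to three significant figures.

4.12 days

For the 1D instantaneous-source solution, setting ∂C/∂t = 0 at fixed x gives v²t² + 2Dt − x² = 0, so t = (√(D² + v²x²) − D)/v².
√(D² + v²x²) = √(1.41² + 1.22² × 6.07²) = 7.538; v² = 1.4884.
t = (7.538 − 1.41)/1.4884 = 4.12 days (vs. the pure-advection estimate x/v = 4.98 d).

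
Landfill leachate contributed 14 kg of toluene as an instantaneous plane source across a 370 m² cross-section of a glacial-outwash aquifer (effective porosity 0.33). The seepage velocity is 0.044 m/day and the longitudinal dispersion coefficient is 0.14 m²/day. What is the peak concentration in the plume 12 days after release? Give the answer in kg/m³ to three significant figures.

The peak of an instantaneous 1D plume sits at x = vt; there the Gaussian factor is 1 and C_max = M/(n_e·A·√(4πDt)), where n_e·A is the pore area the mass is dissolved in.
√(4πDt) = √(4π × 0.14 × 12) = 4.595 m, so C_max = 14/(0.33 × 370 × 4.595) = 0.0250 kg/m³.

0.0250 kg/m³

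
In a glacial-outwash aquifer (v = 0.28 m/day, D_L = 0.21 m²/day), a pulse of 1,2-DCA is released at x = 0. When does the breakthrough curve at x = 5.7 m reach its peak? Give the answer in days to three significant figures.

17.9 days

For the 1D instantaneous-source solution, setting ∂C/∂t = 0 at fixed x gives v²t² + 2Dt − x² = 0, so t = (√(D² + v²x²) − D)/v².
√(D² + v²x²) = √(0.21² + 0.28² × 5.7²) = 1.610; v² = 0.0784.
t = (1.610 − 0.21)/0.0784 = 17.9 days (vs. the pure-advection estimate x/v = 20.4 d).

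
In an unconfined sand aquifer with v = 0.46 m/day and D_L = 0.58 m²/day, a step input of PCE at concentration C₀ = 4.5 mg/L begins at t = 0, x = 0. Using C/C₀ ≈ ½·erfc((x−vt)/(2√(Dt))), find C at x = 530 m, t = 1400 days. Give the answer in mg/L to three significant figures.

For a continuous step input, C/C₀ ≈ ½·erfc((x−vt)/(2√(Dt))).
vt = 0.46 × 1400 = 644 m and 2√(Dt) = 2√(0.58 × 1400) = 56.99 m.
Argument (x−vt)/(2√(Dt)) = (530 − 644)/56.99 = -2.000; ½·erfc(-2.000) = 0.9977.
C = 4.5 × 0.9977 = 4.49 mg/L.

4.49 mg/L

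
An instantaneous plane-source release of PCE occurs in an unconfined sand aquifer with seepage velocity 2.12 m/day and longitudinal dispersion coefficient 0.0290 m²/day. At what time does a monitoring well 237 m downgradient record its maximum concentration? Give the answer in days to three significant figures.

112 days

For the 1D instantaneous-source solution, setting ∂C/∂t = 0 at fixed x gives v²t² + 2Dt − x² = 0, so t = (√(D² + v²x²) − D)/v².
√(D² + v²x²) = √(0.0290² + 2.12² × 237²) = 502.4; v² = 4.4944.
t = (502.4 − 0.0290)/4.4944 = 112 days (vs. the pure-advection estimate x/v = 112 d).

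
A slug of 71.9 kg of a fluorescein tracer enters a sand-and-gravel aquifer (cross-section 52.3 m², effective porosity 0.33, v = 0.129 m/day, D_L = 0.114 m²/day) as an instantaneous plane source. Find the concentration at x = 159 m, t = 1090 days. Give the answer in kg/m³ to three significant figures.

For an instantaneous plane source, C(x,t) = M/(n_e·A·√(4πDt)) · exp(−(x−vt)²/(4Dt)), with n_e·A the pore (flow) area.
Plume center vt = 0.129 × 1090 = 140.61 m, so the well at 159 m is 18.39 m downgradient of the peak.
√(4πDt) = 39.52 m, giving peak height M/(n_e·A·√(4πDt)) = 71.9/(0.33 × 52.3 × 39.52) = 0.1054 kg/m³.
(x−vt)²/(4Dt) = (18.39)²/(4 × 0.114 × 1090) = 0.6804; exp(−0.6804) = 0.5064.
C = 0.1054 × 0.5064 = 0.0534 kg/m³.

0.0534 kg/m³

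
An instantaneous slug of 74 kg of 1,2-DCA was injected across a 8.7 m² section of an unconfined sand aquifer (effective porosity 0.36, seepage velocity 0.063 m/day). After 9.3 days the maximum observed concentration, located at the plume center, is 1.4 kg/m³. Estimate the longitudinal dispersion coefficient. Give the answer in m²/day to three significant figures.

2.44 m²/day

At the plume center C_max = M/(n_e·A·√(4πDt)), so D = M²/(4πt·(n_e·A·C_max)²).
n_e·A·C_max = 0.36 × 8.7 × 1.4 = 4.385 kg/m.
D = 74²/(4π × 9.3 × 4.385²) = 2.44 m²/day.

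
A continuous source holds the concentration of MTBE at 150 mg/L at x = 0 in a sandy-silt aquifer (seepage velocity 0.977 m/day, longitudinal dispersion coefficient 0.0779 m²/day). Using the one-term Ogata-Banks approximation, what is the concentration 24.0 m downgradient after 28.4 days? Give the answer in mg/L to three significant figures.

For a continuous step input, C/C₀ ≈ ½·erfc((x−vt)/(2√(Dt))).
vt = 0.977 × 28.4 = 27.7468 m and 2√(Dt) = 2√(0.0779 × 28.4) = 2.975 m.
Argument (x−vt)/(2√(Dt)) = (24.0 − 27.7468)/2.975 = -1.259; ½·erfc(-1.259) = 0.9625.
C = 150 × 0.9625 = 144 mg/L.

144 mg/L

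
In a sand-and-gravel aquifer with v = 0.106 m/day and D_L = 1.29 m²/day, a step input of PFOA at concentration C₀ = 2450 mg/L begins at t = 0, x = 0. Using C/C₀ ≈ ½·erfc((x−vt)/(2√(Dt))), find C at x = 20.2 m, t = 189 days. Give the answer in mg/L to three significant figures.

1220 mg/L

For a continuous step input, C/C₀ ≈ ½·erfc((x−vt)/(2√(Dt))).
vt = 0.106 × 189 = 20.034 m and 2√(Dt) = 2√(1.29 × 189) = 31.23 m.
Argument (x−vt)/(2√(Dt)) = (20.2 − 20.034)/31.23 = 0.005315; ½·erfc(0.005315) = 0.4970.
C = 2450 × 0.4970 = 1220 mg/L.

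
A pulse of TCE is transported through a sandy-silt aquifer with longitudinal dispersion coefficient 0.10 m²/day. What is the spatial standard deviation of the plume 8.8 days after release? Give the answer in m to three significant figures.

1.33 m

Dispersive spreading gives a Gaussian with σ² = 2Dt; advection only shifts the center.
σ = √(2 × 0.10 × 8.8) = 1.33 m.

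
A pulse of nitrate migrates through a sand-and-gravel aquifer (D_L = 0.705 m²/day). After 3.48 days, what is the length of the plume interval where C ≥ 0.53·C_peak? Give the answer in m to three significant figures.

4.99 m

The plume is Gaussian with σ = √(2Dt) = √(2 × 0.705 × 3.48) = 2.215 m.
C/C_peak = exp(−Δx²/(2σ²)) = 0.53 ⇒ Δx = σ·√(−2 ln 0.53) = 2.215 × 1.127 = 2.496 m.
Width = 2Δx = 4.99 m.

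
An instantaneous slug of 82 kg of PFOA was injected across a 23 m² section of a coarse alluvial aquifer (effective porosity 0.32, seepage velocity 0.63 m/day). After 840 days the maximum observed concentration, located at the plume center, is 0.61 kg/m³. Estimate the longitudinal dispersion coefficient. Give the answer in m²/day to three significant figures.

0.0316 m²/day

At the plume center C_max = M/(n_e·A·√(4πDt)), so D = M²/(4πt·(n_e·A·C_max)²).
n_e·A·C_max = 0.32 × 23 × 0.61 = 4.490 kg/m.
D = 82²/(4π × 840 × 4.490²) = 0.0316 m²/day.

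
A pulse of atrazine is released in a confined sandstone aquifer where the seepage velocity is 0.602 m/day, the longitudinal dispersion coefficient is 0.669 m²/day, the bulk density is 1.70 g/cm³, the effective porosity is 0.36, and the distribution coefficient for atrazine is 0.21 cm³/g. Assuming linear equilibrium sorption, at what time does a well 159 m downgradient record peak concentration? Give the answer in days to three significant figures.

Retardation factor R = 1 + ρ_b·K_d/n = 1 + 1.70 × 0.21/0.36 = 1.992.
Sorption retards both mechanisms: v_R = v/R = 0.3022 m/day, D_R = D/R = 0.3358 m²/day.
Peak time from v_R²t² + 2D_R t − x² = 0: t = (√(D_R² + v_R²x²) − D_R)/v_R².
√(D_R² + v_R²x²) = √(0.3358² + 0.3022² × 159²) = 48.05; v_R² = 0.09132.
t = (48.05 − 0.3358)/0.09132 = 522 days.

522 days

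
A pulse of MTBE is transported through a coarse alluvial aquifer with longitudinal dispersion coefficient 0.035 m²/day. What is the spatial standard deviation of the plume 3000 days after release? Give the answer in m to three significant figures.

Dispersive spreading gives a Gaussian with σ² = 2Dt; advection only shifts the center.
σ = √(2 × 0.035 × 3000) = 14.5 m.

14.5 m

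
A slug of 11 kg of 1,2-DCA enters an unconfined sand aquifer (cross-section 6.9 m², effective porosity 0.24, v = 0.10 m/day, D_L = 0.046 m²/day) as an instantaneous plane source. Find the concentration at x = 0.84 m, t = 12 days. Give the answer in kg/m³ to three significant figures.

2.38 kg/m³

For an instantaneous plane source, C(x,t) = M/(n_e·A·√(4πDt)) · exp(−(x−vt)²/(4Dt)), with n_e·A the pore (flow) area.
Plume center vt = 0.10 × 12 = 1.2 m, so the well at 0.84 m is 0.36 m upgradient of the peak.
√(4πDt) = 2.634 m, giving peak height M/(n_e·A·√(4πDt)) = 11/(0.24 × 6.9 × 2.634) = 2.522 kg/m³.
(x−vt)²/(4Dt) = (-0.36)²/(4 × 0.046 × 12) = 0.05870; exp(−0.05870) = 0.9430.
C = 2.522 × 0.9430 = 2.38 kg/m³.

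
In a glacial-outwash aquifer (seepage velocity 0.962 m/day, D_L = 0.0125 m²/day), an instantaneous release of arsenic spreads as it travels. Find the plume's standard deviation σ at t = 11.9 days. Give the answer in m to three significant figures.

Dispersive spreading gives a Gaussian with σ² = 2Dt; advection only shifts the center.
σ = √(2 × 0.0125 × 11.9) = 0.545 m.

0.545 m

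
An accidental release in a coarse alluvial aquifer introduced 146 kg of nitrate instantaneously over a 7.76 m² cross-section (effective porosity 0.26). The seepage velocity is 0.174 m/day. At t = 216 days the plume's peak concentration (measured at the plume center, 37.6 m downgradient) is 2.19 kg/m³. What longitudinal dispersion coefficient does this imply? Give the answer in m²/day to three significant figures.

At the plume center C_max = M/(n_e·A·√(4πDt)), so D = M²/(4πt·(n_e·A·C_max)²).
n_e·A·C_max = 0.26 × 7.76 × 2.19 = 4.419 kg/m.
D = 146²/(4π × 216 × 4.419²) = 0.402 m²/day.

0.402 m²/day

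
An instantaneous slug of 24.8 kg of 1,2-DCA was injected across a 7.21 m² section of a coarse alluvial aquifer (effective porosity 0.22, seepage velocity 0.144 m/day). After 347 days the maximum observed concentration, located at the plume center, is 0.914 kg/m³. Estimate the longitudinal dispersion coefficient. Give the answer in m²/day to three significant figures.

0.0671 m²/day

At the plume center C_max = M/(n_e·A·√(4πDt)), so D = M²/(4πt·(n_e·A·C_max)²).
n_e·A·C_max = 0.22 × 7.21 × 0.914 = 1.450 kg/m.
D = 24.8²/(4π × 347 × 1.450²) = 0.0671 m²/day.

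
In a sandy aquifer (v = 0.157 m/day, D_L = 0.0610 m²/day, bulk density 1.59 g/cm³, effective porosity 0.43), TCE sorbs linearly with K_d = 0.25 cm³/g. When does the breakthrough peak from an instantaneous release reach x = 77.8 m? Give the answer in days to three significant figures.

Retardation factor R = 1 + ρ_b·K_d/n = 1 + 1.59 × 0.25/0.43 = 1.924.
Sorption retards both mechanisms: v_R = v/R = 0.08160 m/day, D_R = D/R = 0.03170 m²/day.
Peak time from v_R²t² + 2D_R t − x² = 0: t = (√(D_R² + v_R²x²) − D_R)/v_R².
√(D_R² + v_R²x²) = √(0.03170² + 0.08160² × 77.8²) = 6.349; v_R² = 0.006659.
t = (6.349 − 0.03170)/0.006659 = 949 days.

949 days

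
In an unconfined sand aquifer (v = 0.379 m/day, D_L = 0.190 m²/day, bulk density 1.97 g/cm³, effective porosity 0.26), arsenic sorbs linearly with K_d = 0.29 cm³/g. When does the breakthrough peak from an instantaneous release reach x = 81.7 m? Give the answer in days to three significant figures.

685 days

Retardation factor R = 1 + ρ_b·K_d/n = 1 + 1.97 × 0.29/0.26 = 3.197.
Sorption retards both mechanisms: v_R = v/R = 0.1185 m/day, D_R = D/R = 0.05943 m²/day.
Peak time from v_R²t² + 2D_R t − x² = 0: t = (√(D_R² + v_R²x²) − D_R)/v_R².
√(D_R² + v_R²x²) = √(0.05943² + 0.1185² × 81.7²) = 9.682; v_R² = 0.01404.
t = (9.682 − 0.05943)/0.01404 = 685 days.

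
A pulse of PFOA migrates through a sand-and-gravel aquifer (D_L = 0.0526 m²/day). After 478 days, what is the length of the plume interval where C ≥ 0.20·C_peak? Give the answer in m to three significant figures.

25.4 m

The plume is Gaussian with σ = √(2Dt) = √(2 × 0.0526 × 478) = 7.091 m.
C/C_peak = exp(−Δx²/(2σ²)) = 0.20 ⇒ Δx = σ·√(−2 ln 0.20) = 7.091 × 1.794 = 12.72 m.
Width = 2Δx = 25.4 m.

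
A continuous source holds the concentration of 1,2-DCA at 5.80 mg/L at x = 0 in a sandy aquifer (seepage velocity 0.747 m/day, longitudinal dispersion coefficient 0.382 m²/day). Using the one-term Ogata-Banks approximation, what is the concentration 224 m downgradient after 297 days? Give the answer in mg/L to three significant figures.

2.57 mg/L

For a continuous step input, C/C₀ ≈ ½·erfc((x−vt)/(2√(Dt))).
vt = 0.747 × 297 = 221.859 m and 2√(Dt) = 2√(0.382 × 297) = 21.30 m.
Argument (x−vt)/(2√(Dt)) = (224 − 221.859)/21.30 = 0.1005; ½·erfc(0.1005) = 0.4435.
C = 5.80 × 0.4435 = 2.57 mg/L.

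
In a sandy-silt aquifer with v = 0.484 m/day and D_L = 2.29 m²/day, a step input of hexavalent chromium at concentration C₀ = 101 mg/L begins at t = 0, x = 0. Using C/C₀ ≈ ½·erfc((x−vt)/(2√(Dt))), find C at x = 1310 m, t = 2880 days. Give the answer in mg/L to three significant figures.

For a continuous step input, C/C₀ ≈ ½·erfc((x−vt)/(2√(Dt))).
vt = 0.484 × 2880 = 1393.92 m and 2√(Dt) = 2√(2.29 × 2880) = 162.4 m.
Argument (x−vt)/(2√(Dt)) = (1310 − 1393.92)/162.4 = -0.5167; ½·erfc(-0.5167) = 0.7675.
C = 101 × 0.7675 = 77.5 mg/L.

77.5 mg/L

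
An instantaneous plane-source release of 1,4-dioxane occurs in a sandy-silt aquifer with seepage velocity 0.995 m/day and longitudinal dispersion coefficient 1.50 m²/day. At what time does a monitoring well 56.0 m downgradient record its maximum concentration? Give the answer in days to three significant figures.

For the 1D instantaneous-source solution, setting ∂C/∂t = 0 at fixed x gives v²t² + 2Dt − x² = 0, so t = (√(D² + v²x²) − D)/v².
√(D² + v²x²) = √(1.50² + 0.995² × 56.0²) = 55.74; v² = 0.990025.
t = (55.74 − 1.50)/0.990025 = 54.8 days (vs. the pure-advection estimate x/v = 56.3 d).

54.8 days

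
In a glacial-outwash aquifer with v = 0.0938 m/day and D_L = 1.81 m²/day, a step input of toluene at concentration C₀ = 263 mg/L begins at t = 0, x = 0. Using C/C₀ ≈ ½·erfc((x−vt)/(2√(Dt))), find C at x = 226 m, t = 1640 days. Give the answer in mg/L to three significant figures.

For a continuous step input, C/C₀ ≈ ½·erfc((x−vt)/(2√(Dt))).
vt = 0.0938 × 1640 = 153.832 m and 2√(Dt) = 2√(1.81 × 1640) = 109.0 m.
Argument (x−vt)/(2√(Dt)) = (226 − 153.832)/109.0 = 0.6621; ½·erfc(0.6621) = 0.1745.
C = 263 × 0.1745 = 45.9 mg/L.

45.9 mg/L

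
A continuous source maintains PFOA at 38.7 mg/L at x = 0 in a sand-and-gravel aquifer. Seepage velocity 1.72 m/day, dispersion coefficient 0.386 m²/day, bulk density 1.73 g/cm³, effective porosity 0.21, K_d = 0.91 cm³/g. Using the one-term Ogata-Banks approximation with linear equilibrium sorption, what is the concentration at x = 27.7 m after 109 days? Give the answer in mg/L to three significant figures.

Retardation factor R = 1 + ρ_b·K_d/n = 1 + 1.73 × 0.91/0.21 = 8.497.
Sorption retards both mechanisms: v_R = v/R = 0.2024 m/day, D_R = D/R = 0.04543 m²/day.
v_R·t = 0.2024 × 109 = 22.0616 m; 2√(D_R t) = 4.451 m; argument = (27.7 − 22.0616)/4.451 = 1.267.
C = C₀ × ½·erfc(1.267) = 38.7 × 0.03658 = 1.42 mg/L.

1.42 mg/L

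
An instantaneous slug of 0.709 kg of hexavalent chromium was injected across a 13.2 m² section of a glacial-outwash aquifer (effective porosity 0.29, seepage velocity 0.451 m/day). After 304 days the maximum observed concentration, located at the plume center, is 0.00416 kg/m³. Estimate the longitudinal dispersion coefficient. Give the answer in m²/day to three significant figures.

At the plume center C_max = M/(n_e·A·√(4πDt)), so D = M²/(4πt·(n_e·A·C_max)²).
n_e·A·C_max = 0.29 × 13.2 × 0.00416 = 0.01592 kg/m.
D = 0.709²/(4π × 304 × 0.01592²) = 0.519 m²/day.

0.519 m²/day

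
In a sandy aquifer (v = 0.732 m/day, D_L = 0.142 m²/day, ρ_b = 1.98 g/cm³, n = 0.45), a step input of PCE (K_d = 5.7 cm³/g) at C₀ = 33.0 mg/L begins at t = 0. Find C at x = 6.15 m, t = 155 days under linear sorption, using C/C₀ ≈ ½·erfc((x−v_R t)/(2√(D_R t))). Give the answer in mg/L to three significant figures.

Retardation factor R = 1 + ρ_b·K_d/n = 1 + 1.98 × 5.7/0.45 = 26.08.
Sorption retards both mechanisms: v_R = v/R = 0.02807 m/day, D_R = D/R = 0.005445 m²/day.
v_R·t = 0.02807 × 155 = 4.35085 m; 2√(D_R t) = 1.837 m; argument = (6.15 − 4.35085)/1.837 = 0.9794.
C = C₀ × ½·erfc(0.9794) = 33.0 × 0.08301 = 2.74 mg/L.

2.74 mg/L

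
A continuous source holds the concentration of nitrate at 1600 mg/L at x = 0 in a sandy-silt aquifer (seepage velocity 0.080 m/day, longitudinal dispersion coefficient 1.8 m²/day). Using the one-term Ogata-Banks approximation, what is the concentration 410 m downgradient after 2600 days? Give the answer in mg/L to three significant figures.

For a continuous step input, C/C₀ ≈ ½·erfc((x−vt)/(2√(Dt))).
vt = 0.080 × 2600 = 208 m and 2√(Dt) = 2√(1.8 × 2600) = 136.8 m.
Argument (x−vt)/(2√(Dt)) = (410 − 208)/136.8 = 1.477; ½·erfc(1.477) = 0.01836.
C = 1600 × 0.01836 = 29.4 mg/L.

29.4 mg/L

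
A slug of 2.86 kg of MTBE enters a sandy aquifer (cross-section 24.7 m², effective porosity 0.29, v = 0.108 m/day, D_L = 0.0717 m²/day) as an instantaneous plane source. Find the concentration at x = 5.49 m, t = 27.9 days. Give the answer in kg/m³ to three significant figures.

0.0370 kg/m³

For an instantaneous plane source, C(x,t) = M/(n_e·A·√(4πDt)) · exp(−(x−vt)²/(4Dt)), with n_e·A the pore (flow) area.
Plume center vt = 0.108 × 27.9 = 3.0132 m, so the well at 5.49 m is 2.4768 m downgradient of the peak.
√(4πDt) = 5.014 m, giving peak height M/(n_e·A·√(4πDt)) = 2.86/(0.29 × 24.7 × 5.014) = 0.07963 kg/m³.
(x−vt)²/(4Dt) = (2.4768)²/(4 × 0.0717 × 27.9) = 0.7667; exp(−0.7667) = 0.4645.
C = 0.07963 × 0.4645 = 0.0370 kg/m³.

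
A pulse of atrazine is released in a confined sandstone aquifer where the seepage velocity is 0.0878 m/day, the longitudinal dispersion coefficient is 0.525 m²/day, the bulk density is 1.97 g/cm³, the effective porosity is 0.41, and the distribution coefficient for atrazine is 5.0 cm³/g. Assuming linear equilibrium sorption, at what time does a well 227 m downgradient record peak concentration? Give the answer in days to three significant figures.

63000 days

Retardation factor R = 1 + ρ_b·K_d/n = 1 + 1.97 × 5.0/0.41 = 25.02.
Sorption retards both mechanisms: v_R = v/R = 0.003509 m/day, D_R = D/R = 0.02098 m²/day.
Peak time from v_R²t² + 2D_R t − x² = 0: t = (√(D_R² + v_R²x²) − D_R)/v_R².
√(D_R² + v_R²x²) = √(0.02098² + 0.003509² × 227²) = 0.7968; v_R² = 1.231e-05.
t = (0.7968 − 0.02098)/1.231e-05 = 63000 days.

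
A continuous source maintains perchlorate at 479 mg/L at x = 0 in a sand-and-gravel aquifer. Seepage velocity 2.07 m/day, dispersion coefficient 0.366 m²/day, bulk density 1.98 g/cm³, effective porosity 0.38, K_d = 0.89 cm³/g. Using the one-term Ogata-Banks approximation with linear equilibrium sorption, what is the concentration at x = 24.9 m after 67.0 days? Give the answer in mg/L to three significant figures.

220 mg/L

Retardation factor R = 1 + ρ_b·K_d/n = 1 + 1.98 × 0.89/0.38 = 5.637.
Sorption retards both mechanisms: v_R = v/R = 0.3672 m/day, D_R = D/R = 0.06493 m²/day.
v_R·t = 0.3672 × 67.0 = 24.6024 m; 2√(D_R t) = 4.171 m; argument = (24.9 − 24.6024)/4.171 = 0.07135.
C = C₀ × ½·erfc(0.07135) = 479 × 0.4598 = 220 mg/L.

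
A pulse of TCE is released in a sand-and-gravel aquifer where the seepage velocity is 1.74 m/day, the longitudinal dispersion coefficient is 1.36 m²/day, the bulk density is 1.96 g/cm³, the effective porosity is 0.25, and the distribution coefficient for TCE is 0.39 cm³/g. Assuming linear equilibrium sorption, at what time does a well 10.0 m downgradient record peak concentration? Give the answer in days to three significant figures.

Retardation factor R = 1 + ρ_b·K_d/n = 1 + 1.96 × 0.39/0.25 = 4.058.
Sorption retards both mechanisms: v_R = v/R = 0.4288 m/day, D_R = D/R = 0.3351 m²/day.
Peak time from v_R²t² + 2D_R t − x² = 0: t = (√(D_R² + v_R²x²) − D_R)/v_R².
√(D_R² + v_R²x²) = √(0.3351² + 0.4288² × 10.0²) = 4.301; v_R² = 0.1839.
t = (4.301 − 0.3351)/0.1839 = 21.6 days.

21.6 days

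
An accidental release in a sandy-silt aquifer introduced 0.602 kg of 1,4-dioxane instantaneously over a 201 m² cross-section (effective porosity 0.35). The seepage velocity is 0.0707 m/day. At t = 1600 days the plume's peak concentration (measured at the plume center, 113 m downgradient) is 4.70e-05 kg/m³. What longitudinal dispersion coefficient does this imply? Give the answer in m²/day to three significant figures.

1.65 m²/day

At the plume center C_max = M/(n_e·A·√(4πDt)), so D = M²/(4πt·(n_e·A·C_max)²).
n_e·A·C_max = 0.35 × 201 × 4.70e-05 = 0.003306 kg/m.
D = 0.602²/(4π × 1600 × 0.003306²) = 1.65 m²/day.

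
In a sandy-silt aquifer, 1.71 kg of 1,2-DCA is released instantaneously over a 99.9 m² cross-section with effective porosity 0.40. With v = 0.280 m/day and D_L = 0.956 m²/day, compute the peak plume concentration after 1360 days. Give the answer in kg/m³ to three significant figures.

The peak of an instantaneous 1D plume sits at x = vt; there the Gaussian factor is 1 and C_max = M/(n_e·A·√(4πDt)), where n_e·A is the pore area the mass is dissolved in.
√(4πDt) = √(4π × 0.956 × 1360) = 127.8 m, so C_max = 1.71/(0.40 × 99.9 × 127.8) = 0.000335 kg/m³.

0.000335 kg/m³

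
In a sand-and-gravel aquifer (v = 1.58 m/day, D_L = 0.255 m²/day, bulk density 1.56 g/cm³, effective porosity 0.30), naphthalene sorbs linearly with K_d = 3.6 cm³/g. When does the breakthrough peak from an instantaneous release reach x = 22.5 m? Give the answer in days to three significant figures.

Retardation factor R = 1 + ρ_b·K_d/n = 1 + 1.56 × 3.6/0.30 = 19.72.
Sorption retards both mechanisms: v_R = v/R = 0.08012 m/day, D_R = D/R = 0.01293 m²/day.
Peak time from v_R²t² + 2D_R t − x² = 0: t = (√(D_R² + v_R²x²) − D_R)/v_R².
√(D_R² + v_R²x²) = √(0.01293² + 0.08012² × 22.5²) = 1.803; v_R² = 0.006419.
t = (1.803 − 0.01293)/0.006419 = 279 days.

279 days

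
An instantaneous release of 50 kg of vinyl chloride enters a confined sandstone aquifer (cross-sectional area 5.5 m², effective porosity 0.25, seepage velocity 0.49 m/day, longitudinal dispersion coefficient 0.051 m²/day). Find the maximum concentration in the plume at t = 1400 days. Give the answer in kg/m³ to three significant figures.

The peak of an instantaneous 1D plume sits at x = vt; there the Gaussian factor is 1 and C_max = M/(n_e·A·√(4πDt)), where n_e·A is the pore area the mass is dissolved in.
√(4πDt) = √(4π × 0.051 × 1400) = 29.95 m, so C_max = 50/(0.25 × 5.5 × 29.95) = 1.21 kg/m³.

1.21 kg/m³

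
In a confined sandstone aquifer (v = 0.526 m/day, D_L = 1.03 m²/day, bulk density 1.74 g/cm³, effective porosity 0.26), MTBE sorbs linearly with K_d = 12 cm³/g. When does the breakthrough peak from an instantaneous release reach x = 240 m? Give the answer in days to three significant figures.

36800 days

Retardation factor R = 1 + ρ_b·K_d/n = 1 + 1.74 × 12/0.26 = 81.31.
Sorption retards both mechanisms: v_R = v/R = 0.006469 m/day, D_R = D/R = 0.01267 m²/day.
Peak time from v_R²t² + 2D_R t − x² = 0: t = (√(D_R² + v_R²x²) − D_R)/v_R².
√(D_R² + v_R²x²) = √(0.01267² + 0.006469² × 240²) = 1.553; v_R² = 4.185e-05.
t = (1.553 − 0.01267)/4.185e-05 = 36800 days.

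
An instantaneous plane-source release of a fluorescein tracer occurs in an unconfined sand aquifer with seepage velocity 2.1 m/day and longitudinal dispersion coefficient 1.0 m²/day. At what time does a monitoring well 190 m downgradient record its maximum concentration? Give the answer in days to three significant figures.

For the 1D instantaneous-source solution, setting ∂C/∂t = 0 at fixed x gives v²t² + 2Dt − x² = 0, so t = (√(D² + v²x²) − D)/v².
√(D² + v²x²) = √(1.0² + 2.1² × 190²) = 399.0; v² = 4.41.
t = (399.0 − 1.0)/4.41 = 90.2 days (vs. the pure-advection estimate x/v = 90.5 d).

90.2 days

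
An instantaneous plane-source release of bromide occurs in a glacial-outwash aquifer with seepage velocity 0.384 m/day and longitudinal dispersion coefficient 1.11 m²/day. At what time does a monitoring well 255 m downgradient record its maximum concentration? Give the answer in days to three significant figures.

For the 1D instantaneous-source solution, setting ∂C/∂t = 0 at fixed x gives v²t² + 2Dt − x² = 0, so t = (√(D² + v²x²) − D)/v².
√(D² + v²x²) = √(1.11² + 0.384² × 255²) = 97.93; v² = 0.147456.
t = (97.93 − 1.11)/0.147456 = 657 days (vs. the pure-advection estimate x/v = 664 d).

657 days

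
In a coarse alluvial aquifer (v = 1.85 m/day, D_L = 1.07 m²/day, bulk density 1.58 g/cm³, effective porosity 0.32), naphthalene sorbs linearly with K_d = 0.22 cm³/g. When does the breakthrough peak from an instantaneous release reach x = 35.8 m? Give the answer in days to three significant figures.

39.7 days

Retardation factor R = 1 + ρ_b·K_d/n = 1 + 1.58 × 0.22/0.32 = 2.086.
Sorption retards both mechanisms: v_R = v/R = 0.8869 m/day, D_R = D/R = 0.5129 m²/day.
Peak time from v_R²t² + 2D_R t − x² = 0: t = (√(D_R² + v_R²x²) − D_R)/v_R².
√(D_R² + v_R²x²) = √(0.5129² + 0.8869² × 35.8²) = 31.76; v_R² = 0.7866.
t = (31.76 − 0.5129)/0.7866 = 39.7 days.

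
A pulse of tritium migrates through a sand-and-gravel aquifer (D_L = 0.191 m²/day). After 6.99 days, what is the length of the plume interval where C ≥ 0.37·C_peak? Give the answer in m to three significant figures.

The plume is Gaussian with σ = √(2Dt) = √(2 × 0.191 × 6.99) = 1.634 m.
C/C_peak = exp(−Δx²/(2σ²)) = 0.37 ⇒ Δx = σ·√(−2 ln 0.37) = 1.634 × 1.410 = 2.304 m.
Width = 2Δx = 4.61 m.

4.61 m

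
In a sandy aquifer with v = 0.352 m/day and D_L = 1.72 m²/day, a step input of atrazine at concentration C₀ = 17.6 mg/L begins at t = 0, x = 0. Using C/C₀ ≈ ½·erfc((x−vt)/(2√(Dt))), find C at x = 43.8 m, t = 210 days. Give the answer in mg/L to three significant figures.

For a continuous step input, C/C₀ ≈ ½·erfc((x−vt)/(2√(Dt))).
vt = 0.352 × 210 = 73.92 m and 2√(Dt) = 2√(1.72 × 210) = 38.01 m.
Argument (x−vt)/(2√(Dt)) = (43.8 − 73.92)/38.01 = -0.7924; ½·erfc(-0.7924) = 0.8688.
C = 17.6 × 0.8688 = 15.3 mg/L.

15.3 mg/L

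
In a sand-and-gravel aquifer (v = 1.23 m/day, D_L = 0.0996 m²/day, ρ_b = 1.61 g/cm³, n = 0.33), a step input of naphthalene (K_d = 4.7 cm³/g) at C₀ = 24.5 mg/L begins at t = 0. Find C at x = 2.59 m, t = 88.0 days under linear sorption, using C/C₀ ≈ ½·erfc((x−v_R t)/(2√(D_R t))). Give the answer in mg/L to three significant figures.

Retardation factor R = 1 + ρ_b·K_d/n = 1 + 1.61 × 4.7/0.33 = 23.93.
Sorption retards both mechanisms: v_R = v/R = 0.05140 m/day, D_R = D/R = 0.004162 m²/day.
v_R·t = 0.05140 × 88.0 = 4.5232 m; 2√(D_R t) = 1.210 m; argument = (2.59 − 4.5232)/1.210 = -1.598.
C = C₀ × ½·erfc(-1.598) = 24.5 × 0.9881 = 24.2 mg/L.

24.2 mg/L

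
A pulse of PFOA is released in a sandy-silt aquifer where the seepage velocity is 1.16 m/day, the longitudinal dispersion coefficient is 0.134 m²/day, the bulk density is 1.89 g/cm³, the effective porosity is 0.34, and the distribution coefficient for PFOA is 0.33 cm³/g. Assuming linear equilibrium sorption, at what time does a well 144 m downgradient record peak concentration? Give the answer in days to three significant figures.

352 days

Retardation factor R = 1 + ρ_b·K_d/n = 1 + 1.89 × 0.33/0.34 = 2.834.
Sorption retards both mechanisms: v_R = v/R = 0.4093 m/day, D_R = D/R = 0.04728 m²/day.
Peak time from v_R²t² + 2D_R t − x² = 0: t = (√(D_R² + v_R²x²) − D_R)/v_R².
√(D_R² + v_R²x²) = √(0.04728² + 0.4093² × 144²) = 58.94; v_R² = 0.1675.
t = (58.94 − 0.04728)/0.1675 = 352 days.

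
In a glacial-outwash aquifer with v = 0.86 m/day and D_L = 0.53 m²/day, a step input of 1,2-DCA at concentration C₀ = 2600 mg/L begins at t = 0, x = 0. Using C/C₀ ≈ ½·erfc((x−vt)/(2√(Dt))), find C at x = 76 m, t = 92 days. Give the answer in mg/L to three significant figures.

For a continuous step input, C/C₀ ≈ ½·erfc((x−vt)/(2√(Dt))).
vt = 0.86 × 92 = 79.12 m and 2√(Dt) = 2√(0.53 × 92) = 13.97 m.
Argument (x−vt)/(2√(Dt)) = (76 − 79.12)/13.97 = -0.2233; ½·erfc(-0.2233) = 0.6239.
C = 2600 × 0.6239 = 1620 mg/L.

1620 mg/L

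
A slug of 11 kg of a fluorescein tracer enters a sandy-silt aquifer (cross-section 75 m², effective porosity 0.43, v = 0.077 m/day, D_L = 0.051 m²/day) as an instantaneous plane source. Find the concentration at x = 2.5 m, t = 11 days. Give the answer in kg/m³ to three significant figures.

0.0380 kg/m³

For an instantaneous plane source, C(x,t) = M/(n_e·A·√(4πDt)) · exp(−(x−vt)²/(4Dt)), with n_e·A the pore (flow) area.
Plume center vt = 0.077 × 11 = 0.847 m, so the well at 2.5 m is 1.653 m downgradient of the peak.
√(4πDt) = 2.655 m, giving peak height M/(n_e·A·√(4πDt)) = 11/(0.43 × 75 × 2.655) = 0.1285 kg/m³.
(x−vt)²/(4Dt) = (1.653)²/(4 × 0.051 × 11) = 1.218; exp(−1.218) = 0.2958.
C = 0.1285 × 0.2958 = 0.0380 kg/m³.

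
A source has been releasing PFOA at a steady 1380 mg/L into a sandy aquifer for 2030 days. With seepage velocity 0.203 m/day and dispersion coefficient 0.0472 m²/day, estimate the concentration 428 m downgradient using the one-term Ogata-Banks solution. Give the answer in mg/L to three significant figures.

173 mg/L

For a continuous step input, C/C₀ ≈ ½·erfc((x−vt)/(2√(Dt))).
vt = 0.203 × 2030 = 412.09 m and 2√(Dt) = 2√(0.0472 × 2030) = 19.58 m.
Argument (x−vt)/(2√(Dt)) = (428 − 412.09)/19.58 = 0.8126; ½·erfc(0.8126) = 0.1252.
C = 1380 × 0.1252 = 173 mg/L.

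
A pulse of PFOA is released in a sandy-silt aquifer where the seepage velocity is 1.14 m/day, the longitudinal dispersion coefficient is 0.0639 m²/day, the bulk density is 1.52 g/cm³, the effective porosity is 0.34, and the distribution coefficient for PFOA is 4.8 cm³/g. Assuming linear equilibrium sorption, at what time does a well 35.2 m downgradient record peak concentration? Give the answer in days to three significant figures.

Retardation factor R = 1 + ρ_b·K_d/n = 1 + 1.52 × 4.8/0.34 = 22.46.
Sorption retards both mechanisms: v_R = v/R = 0.05076 m/day, D_R = D/R = 0.002845 m²/day.
Peak time from v_R²t² + 2D_R t − x² = 0: t = (√(D_R² + v_R²x²) − D_R)/v_R².
√(D_R² + v_R²x²) = √(0.002845² + 0.05076² × 35.2²) = 1.787; v_R² = 0.002577.
t = (1.787 − 0.002845)/0.002577 = 692 days.

692 days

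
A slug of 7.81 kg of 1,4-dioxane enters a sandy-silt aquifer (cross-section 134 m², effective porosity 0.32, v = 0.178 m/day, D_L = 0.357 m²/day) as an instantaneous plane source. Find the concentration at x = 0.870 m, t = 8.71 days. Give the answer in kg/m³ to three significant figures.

For an instantaneous plane source, C(x,t) = M/(n_e·A·√(4πDt)) · exp(−(x−vt)²/(4Dt)), with n_e·A the pore (flow) area.
Plume center vt = 0.178 × 8.71 = 1.55038 m, so the well at 0.870 m is 0.68038 m upgradient of the peak.
√(4πDt) = 6.251 m, giving peak height M/(n_e·A·√(4πDt)) = 7.81/(0.32 × 134 × 6.251) = 0.02914 kg/m³.
(x−vt)²/(4Dt) = (-0.68038)²/(4 × 0.357 × 8.71) = 0.03722; exp(−0.03722) = 0.9635.
C = 0.02914 × 0.9635 = 0.0281 kg/m³.

0.0281 kg/m³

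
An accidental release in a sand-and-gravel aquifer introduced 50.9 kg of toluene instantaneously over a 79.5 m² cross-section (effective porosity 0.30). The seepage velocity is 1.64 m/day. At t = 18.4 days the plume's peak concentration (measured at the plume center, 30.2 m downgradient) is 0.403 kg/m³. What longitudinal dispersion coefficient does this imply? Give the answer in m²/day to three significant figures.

At the plume center C_max = M/(n_e·A·√(4πDt)), so D = M²/(4πt·(n_e·A·C_max)²).
n_e·A·C_max = 0.30 × 79.5 × 0.403 = 9.612 kg/m.
D = 50.9²/(4π × 18.4 × 9.612²) = 0.121 m²/day.

0.121 m²/day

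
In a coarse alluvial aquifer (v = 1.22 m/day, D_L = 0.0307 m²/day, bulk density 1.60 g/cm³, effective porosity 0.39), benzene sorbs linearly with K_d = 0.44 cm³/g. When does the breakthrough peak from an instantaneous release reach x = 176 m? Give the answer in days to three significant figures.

Retardation factor R = 1 + ρ_b·K_d/n = 1 + 1.60 × 0.44/0.39 = 2.805.
Sorption retards both mechanisms: v_R = v/R = 0.4349 m/day, D_R = D/R = 0.01094 m²/day.
Peak time from v_R²t² + 2D_R t − x² = 0: t = (√(D_R² + v_R²x²) − D_R)/v_R².
√(D_R² + v_R²x²) = √(0.01094² + 0.4349² × 176²) = 76.54; v_R² = 0.1891.
t = (76.54 − 0.01094)/0.1891 = 405 days.

405 days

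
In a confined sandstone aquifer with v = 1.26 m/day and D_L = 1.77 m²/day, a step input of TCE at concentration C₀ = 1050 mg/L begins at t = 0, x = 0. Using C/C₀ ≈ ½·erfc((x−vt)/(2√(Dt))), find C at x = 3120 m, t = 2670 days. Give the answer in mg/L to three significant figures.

For a continuous step input, C/C₀ ≈ ½·erfc((x−vt)/(2√(Dt))).
vt = 1.26 × 2670 = 3364.2 m and 2√(Dt) = 2√(1.77 × 2670) = 137.5 m.
Argument (x−vt)/(2√(Dt)) = (3120 − 3364.2)/137.5 = -1.776; ½·erfc(-1.776) = 0.9940.
C = 1050 × 0.9940 = 1040 mg/L.

1040 mg/L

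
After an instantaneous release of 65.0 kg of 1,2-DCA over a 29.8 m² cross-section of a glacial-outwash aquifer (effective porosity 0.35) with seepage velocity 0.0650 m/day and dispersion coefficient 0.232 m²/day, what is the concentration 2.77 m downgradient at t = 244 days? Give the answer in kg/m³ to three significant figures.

0.110 kg/m³

For an instantaneous plane source, C(x,t) = M/(n_e·A·√(4πDt)) · exp(−(x−vt)²/(4Dt)), with n_e·A the pore (flow) area.
Plume center vt = 0.0650 × 244 = 15.86 m, so the well at 2.77 m is 13.09 m upgradient of the peak.
√(4πDt) = 26.67 m, giving peak height M/(n_e·A·√(4πDt)) = 65.0/(0.35 × 29.8 × 26.67) = 0.2337 kg/m³.
(x−vt)²/(4Dt) = (-13.09)²/(4 × 0.232 × 244) = 0.7567; exp(−0.7567) = 0.4692.
C = 0.2337 × 0.4692 = 0.110 kg/m³.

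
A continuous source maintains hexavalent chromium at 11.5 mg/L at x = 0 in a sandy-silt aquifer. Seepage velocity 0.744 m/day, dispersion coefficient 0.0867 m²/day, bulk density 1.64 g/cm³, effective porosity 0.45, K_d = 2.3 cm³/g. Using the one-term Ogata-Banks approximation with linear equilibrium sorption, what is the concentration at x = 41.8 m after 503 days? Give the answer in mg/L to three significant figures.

Retardation factor R = 1 + ρ_b·K_d/n = 1 + 1.64 × 2.3/0.45 = 9.382.
Sorption retards both mechanisms: v_R = v/R = 0.07930 m/day, D_R = D/R = 0.009241 m²/day.
v_R·t = 0.07930 × 503 = 39.8879 m; 2√(D_R t) = 4.312 m; argument = (41.8 − 39.8879)/4.312 = 0.4434.
C = C₀ × ½·erfc(0.4434) = 11.5 × 0.2653 = 3.05 mg/L.

3.05 mg/L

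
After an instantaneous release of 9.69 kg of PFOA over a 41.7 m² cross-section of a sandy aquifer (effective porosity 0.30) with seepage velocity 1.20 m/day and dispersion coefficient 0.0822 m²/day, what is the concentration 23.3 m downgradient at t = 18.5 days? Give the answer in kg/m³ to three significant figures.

0.145 kg/m³

For an instantaneous plane source, C(x,t) = M/(n_e·A·√(4πDt)) · exp(−(x−vt)²/(4Dt)), with n_e·A the pore (flow) area.
Plume center vt = 1.20 × 18.5 = 22.2 m, so the well at 23.3 m is 1.1 m downgradient of the peak.
√(4πDt) = 4.371 m, giving peak height M/(n_e·A·√(4πDt)) = 9.69/(0.30 × 41.7 × 4.371) = 0.1772 kg/m³.
(x−vt)²/(4Dt) = (1.1)²/(4 × 0.0822 × 18.5) = 0.1989; exp(−0.1989) = 0.8196.
C = 0.1772 × 0.8196 = 0.145 kg/m³.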